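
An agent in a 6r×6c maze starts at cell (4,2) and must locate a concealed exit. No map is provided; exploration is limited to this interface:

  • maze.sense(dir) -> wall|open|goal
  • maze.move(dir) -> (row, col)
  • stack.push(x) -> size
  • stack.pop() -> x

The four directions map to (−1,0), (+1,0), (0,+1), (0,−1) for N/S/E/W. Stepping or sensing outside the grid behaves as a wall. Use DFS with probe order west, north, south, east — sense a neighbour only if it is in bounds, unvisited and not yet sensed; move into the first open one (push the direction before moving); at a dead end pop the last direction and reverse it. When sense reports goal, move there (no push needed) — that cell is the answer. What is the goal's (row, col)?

>>> sense west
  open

>>> push west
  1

>>> move west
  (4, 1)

>>> sense west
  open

>>> push west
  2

>>> move west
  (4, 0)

>>> sense north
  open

>>> push north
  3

>>> move north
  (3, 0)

>>> sense north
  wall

>>> sense east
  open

>>> push east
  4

>>> move east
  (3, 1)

>>> sense north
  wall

>>> sense east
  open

>>> push east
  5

>>> move east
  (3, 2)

>>> sense north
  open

>>> push north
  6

>>> move north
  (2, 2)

>>> sense north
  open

>>> push north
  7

>>> move north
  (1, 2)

>>> sense west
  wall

>>> sense north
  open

>>> push north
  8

>>> move north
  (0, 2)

>>> sense west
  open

>>> push west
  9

>>> move west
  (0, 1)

>>> sense west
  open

>>> push west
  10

>>> move west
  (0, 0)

>>> sense south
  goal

>>> move south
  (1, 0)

Answer: (1, 0)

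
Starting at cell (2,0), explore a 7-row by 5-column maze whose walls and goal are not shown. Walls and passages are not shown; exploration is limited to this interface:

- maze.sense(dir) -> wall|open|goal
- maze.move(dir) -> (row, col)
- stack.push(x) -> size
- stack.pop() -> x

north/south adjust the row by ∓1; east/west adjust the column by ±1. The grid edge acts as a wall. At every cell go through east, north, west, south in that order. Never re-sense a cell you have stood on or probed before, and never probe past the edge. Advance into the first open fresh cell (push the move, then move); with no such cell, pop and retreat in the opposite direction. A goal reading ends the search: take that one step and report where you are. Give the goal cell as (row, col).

>> sense(east)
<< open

>> push(east)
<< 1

>> move(east)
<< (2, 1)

>> sense(east)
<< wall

>> sense(north)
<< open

>> push(north)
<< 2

>> move(north)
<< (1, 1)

>> sense(east)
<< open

>> push(east)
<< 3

>> move(east)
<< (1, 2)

>> sense(east)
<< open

>> push(east)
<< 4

>> move(east)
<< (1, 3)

>> sense(east)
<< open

>> push(east)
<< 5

>> move(east)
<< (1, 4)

>> sense(north)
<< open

>> push(north)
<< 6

>> move(north)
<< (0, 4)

>> sense(west)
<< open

>> push(west)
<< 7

>> move(west)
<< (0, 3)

>> sense(west)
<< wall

>> pop()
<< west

>> move(east)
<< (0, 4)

>> pop()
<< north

>> move(south)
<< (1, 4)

>> sense(south)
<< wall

>> pop()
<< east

>> move(west)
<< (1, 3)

>> sense(south)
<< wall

>> pop()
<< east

>> move(west)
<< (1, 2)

>> pop()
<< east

>> move(west)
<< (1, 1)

>> sense(north)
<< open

>> push(north)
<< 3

>> move(north)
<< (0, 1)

>> sense(west)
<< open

>> push(west)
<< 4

>> move(west)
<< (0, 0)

>> sense(south)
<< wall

>> pop()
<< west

>> move(east)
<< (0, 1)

>> pop()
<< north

>> move(south)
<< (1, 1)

>> pop()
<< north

>> move(south)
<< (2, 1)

>> sense(south)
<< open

>> push(south)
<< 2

>> move(south)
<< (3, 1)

>> sense(east)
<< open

>> push(east)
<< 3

>> move(east)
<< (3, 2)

>> sense(east)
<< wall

>> sense(south)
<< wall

>> pop()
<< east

>> move(west)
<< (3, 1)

>> sense(west)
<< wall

>> sense(south)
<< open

>> push(south)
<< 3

>> move(south)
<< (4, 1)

>> sense(west)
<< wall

>> sense(south)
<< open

>> push(south)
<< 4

>> move(south)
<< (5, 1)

>> sense(east)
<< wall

>> sense(west)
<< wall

>> sense(south)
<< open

>> push(south)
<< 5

>> move(south)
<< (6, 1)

>> sense(east)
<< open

>> push(east)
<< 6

>> move(east)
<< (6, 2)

>> sense(east)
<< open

>> push(east)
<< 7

>> move(east)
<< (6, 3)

>> sense(east)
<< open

>> push(east)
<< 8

>> move(east)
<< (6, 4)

>> sense(north)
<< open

>> push(north)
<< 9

>> move(north)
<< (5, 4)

>> sense(north)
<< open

>> push(north)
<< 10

>> move(north)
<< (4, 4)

>> sense(north)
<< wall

>> sense(west)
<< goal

>> move(west)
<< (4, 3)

Answer: (4, 3)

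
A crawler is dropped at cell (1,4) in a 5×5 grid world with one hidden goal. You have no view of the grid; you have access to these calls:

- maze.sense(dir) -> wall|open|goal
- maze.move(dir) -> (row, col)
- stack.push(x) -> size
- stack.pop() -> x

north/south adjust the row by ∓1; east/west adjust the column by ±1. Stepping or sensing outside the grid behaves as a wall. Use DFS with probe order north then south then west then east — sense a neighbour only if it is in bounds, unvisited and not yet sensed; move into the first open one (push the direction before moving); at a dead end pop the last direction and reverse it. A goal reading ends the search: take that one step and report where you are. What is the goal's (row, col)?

Act: maze.sense[dir: north]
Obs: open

Act: stack.push[x: north]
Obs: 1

Act: maze.move[dir: north]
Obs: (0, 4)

Act: maze.sense[dir: west]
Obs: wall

Act: stack.pop[]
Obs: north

Act: maze.move[dir: south]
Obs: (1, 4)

Act: maze.sense[dir: south]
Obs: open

Act: stack.push[x: south]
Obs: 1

Act: maze.move[dir: south]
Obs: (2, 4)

Act: maze.sense[dir: south]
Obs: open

Act: stack.push[x: south]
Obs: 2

Act: maze.move[dir: south]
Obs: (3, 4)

Act: maze.sense[dir: south]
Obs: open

Act: stack.push[x: south]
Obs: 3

Act: maze.move[dir: south]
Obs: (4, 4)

Act: maze.sense[dir: west]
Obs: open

Act: stack.push[x: west]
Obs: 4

Act: maze.move[dir: west]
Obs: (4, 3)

Act: maze.sense[dir: north]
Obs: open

Act: stack.push[x: north]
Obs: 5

Act: maze.move[dir: north]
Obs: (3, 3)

Act: maze.sense[dir: north]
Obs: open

Act: stack.push[x: north]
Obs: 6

Act: maze.move[dir: north]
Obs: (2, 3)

Act: maze.sense[dir: north]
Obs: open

Act: stack.push[x: north]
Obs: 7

Act: maze.move[dir: north]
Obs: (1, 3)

Act: maze.sense[dir: west]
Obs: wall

Act: stack.pop[]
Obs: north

Act: maze.move[dir: south]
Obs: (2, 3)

Act: maze.sense[dir: west]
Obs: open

Act: stack.push[x: west]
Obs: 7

Act: maze.move[dir: west]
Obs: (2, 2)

Act: maze.sense[dir: south]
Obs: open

Act: stack.push[x: south]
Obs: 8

Act: maze.move[dir: south]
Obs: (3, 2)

Act: maze.sense[dir: south]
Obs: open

Act: stack.push[x: south]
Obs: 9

Act: maze.move[dir: south]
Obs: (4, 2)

Act: maze.sense[dir: west]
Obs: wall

Act: stack.pop[]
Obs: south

Act: maze.move[dir: north]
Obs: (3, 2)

Act: maze.sense[dir: west]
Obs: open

Act: stack.push[x: west]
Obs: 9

Act: maze.move[dir: west]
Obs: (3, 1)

Act: maze.sense[dir: north]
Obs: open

Act: stack.push[x: north]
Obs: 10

Act: maze.move[dir: north]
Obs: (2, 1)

Act: maze.sense[dir: north]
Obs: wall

Act: maze.sense[dir: west]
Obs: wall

Act: stack.pop[]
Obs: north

Act: maze.move[dir: south]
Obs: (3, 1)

Act: maze.sense[dir: west]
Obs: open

Act: stack.push[x: west]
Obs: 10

Act: maze.move[dir: west]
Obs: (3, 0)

Act: maze.sense[dir: south]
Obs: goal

Act: maze.move[dir: south]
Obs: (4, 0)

Answer: (4, 0)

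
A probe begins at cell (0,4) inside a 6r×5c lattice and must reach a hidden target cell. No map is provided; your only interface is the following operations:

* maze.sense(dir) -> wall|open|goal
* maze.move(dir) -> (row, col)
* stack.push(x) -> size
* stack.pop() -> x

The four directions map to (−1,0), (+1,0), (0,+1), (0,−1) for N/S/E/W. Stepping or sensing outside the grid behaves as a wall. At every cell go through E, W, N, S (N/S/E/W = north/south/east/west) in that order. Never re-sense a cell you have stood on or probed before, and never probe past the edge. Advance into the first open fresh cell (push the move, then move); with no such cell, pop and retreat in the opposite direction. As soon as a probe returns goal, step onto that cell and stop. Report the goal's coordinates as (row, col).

Action: sense[dir: west]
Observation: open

Action: push[x: west]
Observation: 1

Action: move[dir: west]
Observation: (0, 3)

Action: sense[dir: west]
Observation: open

Action: push[x: west]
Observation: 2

Action: move[dir: west]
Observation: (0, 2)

Action: sense[dir: west]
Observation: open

Action: push[x: west]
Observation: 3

Action: move[dir: west]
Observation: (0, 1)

Action: sense[dir: west]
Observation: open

Action: push[x: west]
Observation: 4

Action: move[dir: west]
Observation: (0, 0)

Action: sense[dir: south]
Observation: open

Action: push[x: south]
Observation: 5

Action: move[dir: south]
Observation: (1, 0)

Action: sense[dir: east]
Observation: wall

Action: sense[dir: south]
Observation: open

Action: push[x: south]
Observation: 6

Action: move[dir: south]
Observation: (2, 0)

Action: sense[dir: east]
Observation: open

Action: push[x: east]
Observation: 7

Action: move[dir: east]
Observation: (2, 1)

Action: sense[dir: east]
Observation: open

Action: push[x: east]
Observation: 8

Action: move[dir: east]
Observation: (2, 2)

Action: sense[dir: east]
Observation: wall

Action: sense[dir: north]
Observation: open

Action: push[x: north]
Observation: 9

Action: move[dir: north]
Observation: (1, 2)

Action: sense[dir: east]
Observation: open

Action: push[x: east]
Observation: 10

Action: move[dir: east]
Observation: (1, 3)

Action: sense[dir: east]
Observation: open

Action: push[x: east]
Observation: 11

Action: move[dir: east]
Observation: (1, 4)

Action: sense[dir: south]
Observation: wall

Action: pop[]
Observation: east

Action: move[dir: west]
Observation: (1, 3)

Action: pop[]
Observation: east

Action: move[dir: west]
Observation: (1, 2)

Action: pop[]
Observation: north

Action: move[dir: south]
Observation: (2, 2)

Action: sense[dir: south]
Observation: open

Action: push[x: south]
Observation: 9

Action: move[dir: south]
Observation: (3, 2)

Action: sense[dir: east]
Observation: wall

Action: sense[dir: west]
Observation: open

Action: push[x: west]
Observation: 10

Action: move[dir: west]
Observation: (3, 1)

Action: sense[dir: west]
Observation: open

Action: push[x: west]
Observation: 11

Action: move[dir: west]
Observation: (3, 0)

Action: sense[dir: south]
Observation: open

Action: push[x: south]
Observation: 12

Action: move[dir: south]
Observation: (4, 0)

Action: sense[dir: east]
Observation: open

Action: push[x: east]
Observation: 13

Action: move[dir: east]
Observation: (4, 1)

Action: sense[dir: east]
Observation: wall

Action: sense[dir: south]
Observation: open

Action: push[x: south]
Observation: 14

Action: move[dir: south]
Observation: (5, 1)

Action: sense[dir: east]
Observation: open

Action: push[x: east]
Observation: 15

Action: move[dir: east]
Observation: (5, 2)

Action: sense[dir: east]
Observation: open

Action: push[x: east]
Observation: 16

Action: move[dir: east]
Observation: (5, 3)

Action: sense[dir: east]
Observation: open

Action: push[x: east]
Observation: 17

Action: move[dir: east]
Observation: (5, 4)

Action: sense[dir: north]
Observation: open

Action: push[x: north]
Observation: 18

Action: move[dir: north]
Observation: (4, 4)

Action: sense[dir: west]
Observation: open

Action: push[x: west]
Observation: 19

Action: move[dir: west]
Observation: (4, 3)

Action: pop[]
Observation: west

Action: move[dir: east]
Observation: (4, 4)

Action: sense[dir: north]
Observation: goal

Action: move[dir: north]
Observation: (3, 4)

Answer: (3, 4)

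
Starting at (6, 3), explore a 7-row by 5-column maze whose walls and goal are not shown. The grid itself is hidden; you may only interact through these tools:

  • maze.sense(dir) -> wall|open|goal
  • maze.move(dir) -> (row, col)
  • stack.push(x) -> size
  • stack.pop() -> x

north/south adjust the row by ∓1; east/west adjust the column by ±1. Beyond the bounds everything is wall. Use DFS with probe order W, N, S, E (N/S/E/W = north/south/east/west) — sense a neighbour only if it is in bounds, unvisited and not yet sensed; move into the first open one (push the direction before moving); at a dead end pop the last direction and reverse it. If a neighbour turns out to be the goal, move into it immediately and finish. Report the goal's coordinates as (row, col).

$ maze.sense dir: west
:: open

$ stack.push x: west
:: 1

$ maze.move dir: west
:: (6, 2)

$ maze.sense dir: west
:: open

$ stack.push x: west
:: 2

$ maze.move dir: west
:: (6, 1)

$ maze.sense dir: west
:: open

$ stack.push x: west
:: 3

$ maze.move dir: west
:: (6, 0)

$ maze.sense dir: north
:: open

$ stack.push x: north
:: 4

$ maze.move dir: north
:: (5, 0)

$ maze.sense dir: north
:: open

$ stack.push x: north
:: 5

$ maze.move dir: north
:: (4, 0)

$ maze.sense dir: north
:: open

$ stack.push x: north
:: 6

$ maze.move dir: north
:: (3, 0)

$ maze.sense dir: north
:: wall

$ maze.sense dir: east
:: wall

$ stack.pop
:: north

$ maze.move dir: south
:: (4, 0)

$ maze.sense dir: east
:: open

$ stack.push x: east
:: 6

$ maze.move dir: east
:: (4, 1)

$ maze.sense dir: south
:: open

$ stack.push x: south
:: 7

$ maze.move dir: south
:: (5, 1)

$ maze.sense dir: east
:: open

$ stack.push x: east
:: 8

$ maze.move dir: east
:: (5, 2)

$ maze.sense dir: north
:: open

$ stack.push x: north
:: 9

$ maze.move dir: north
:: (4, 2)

$ maze.sense dir: north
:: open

$ stack.push x: north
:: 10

$ maze.move dir: north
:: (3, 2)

$ maze.sense dir: north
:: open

$ stack.push x: north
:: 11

$ maze.move dir: north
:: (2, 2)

$ maze.sense dir: west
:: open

$ stack.push x: west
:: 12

$ maze.move dir: west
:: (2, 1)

$ maze.sense dir: north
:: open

$ stack.push x: north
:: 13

$ maze.move dir: north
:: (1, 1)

$ maze.sense dir: west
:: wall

$ maze.sense dir: north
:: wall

$ maze.sense dir: east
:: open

$ stack.push x: east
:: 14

$ maze.move dir: east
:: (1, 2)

$ maze.sense dir: north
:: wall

$ maze.sense dir: east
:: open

$ stack.push x: east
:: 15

$ maze.move dir: east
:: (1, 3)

$ maze.sense dir: north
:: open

$ stack.push x: north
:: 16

$ maze.move dir: north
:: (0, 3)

$ maze.sense dir: east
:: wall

$ stack.pop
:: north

$ maze.move dir: south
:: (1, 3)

$ maze.sense dir: south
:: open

$ stack.push x: south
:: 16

$ maze.move dir: south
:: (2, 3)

$ maze.sense dir: south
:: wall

$ maze.sense dir: east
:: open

$ stack.push x: east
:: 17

$ maze.move dir: east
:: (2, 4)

$ maze.sense dir: north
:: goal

$ maze.move dir: north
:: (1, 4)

Answer: (1, 4)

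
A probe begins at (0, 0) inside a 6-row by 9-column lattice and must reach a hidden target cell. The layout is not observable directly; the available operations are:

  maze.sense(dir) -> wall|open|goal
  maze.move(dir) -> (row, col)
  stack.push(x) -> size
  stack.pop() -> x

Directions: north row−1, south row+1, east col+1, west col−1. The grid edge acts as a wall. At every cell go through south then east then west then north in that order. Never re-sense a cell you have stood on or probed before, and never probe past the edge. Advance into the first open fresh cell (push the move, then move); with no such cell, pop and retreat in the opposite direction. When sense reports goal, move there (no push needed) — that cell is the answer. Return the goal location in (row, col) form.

Invoking sense(south), : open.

I call push(south), → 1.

Calling move(south), and get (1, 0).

I run sense(south), → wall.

Using sense(east), and see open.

I invoke push(east), : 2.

I invoke move(east), — result: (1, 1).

Next I call sense(south), and get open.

I use push(south), — result: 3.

Now I run move(south), and see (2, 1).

Invoking sense(south), : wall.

I call sense(east), and see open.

I run push(east), — result: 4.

Invoking move(east), → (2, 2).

I run sense(south), : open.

Using push(south), and observe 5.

I run move(south), which returns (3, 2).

Next I call sense(south), giving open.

Using push(south), giving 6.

I run move(south), → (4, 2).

Invoking sense(south), yielding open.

Then push(south), and get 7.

I try move(south), : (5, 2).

Now I run sense(east), : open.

Invoking push(east), and get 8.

Next I call move(east), which returns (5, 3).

I run sense(east), and get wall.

Calling sense(north), and see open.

Now I run push(north), and see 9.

Next I call move(north), — result: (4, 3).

Then sense(east), giving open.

Next I call push(east), — result: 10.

Now I run move(east), giving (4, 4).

Using sense(east), → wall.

Next I call sense(north), and observe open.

Invoking push(north), and see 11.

I run move(north), and see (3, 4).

I use sense(east), : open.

Using push(east), → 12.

I call move(east), — result: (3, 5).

I use sense(east), and see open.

I use push(east), yielding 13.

Calling move(east), → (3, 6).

Calling sense(south), which returns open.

Using push(south), giving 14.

Next I call move(south), yielding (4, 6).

I run sense(south), giving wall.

Now I run sense(east), and get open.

Calling push(east), which returns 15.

Using move(east), → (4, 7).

I try sense(south), and see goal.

I run move(south), → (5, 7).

Answer: (5, 7)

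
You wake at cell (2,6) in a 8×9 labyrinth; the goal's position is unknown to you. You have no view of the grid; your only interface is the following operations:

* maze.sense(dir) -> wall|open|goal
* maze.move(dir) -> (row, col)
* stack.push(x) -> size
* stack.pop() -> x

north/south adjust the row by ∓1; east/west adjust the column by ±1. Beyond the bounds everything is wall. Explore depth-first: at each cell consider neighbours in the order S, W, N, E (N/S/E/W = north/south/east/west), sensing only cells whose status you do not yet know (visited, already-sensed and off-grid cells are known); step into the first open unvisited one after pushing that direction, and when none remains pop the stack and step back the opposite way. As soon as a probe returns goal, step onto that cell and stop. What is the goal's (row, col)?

CALL maze.sense[dir=south]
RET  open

CALL stack.push[x=south]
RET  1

CALL maze.move[dir=south]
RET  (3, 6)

CALL maze.sense[dir=south]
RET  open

CALL stack.push[x=south]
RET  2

CALL maze.move[dir=south]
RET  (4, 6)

CALL maze.sense[dir=south]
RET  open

CALL stack.push[x=south]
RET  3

CALL maze.move[dir=south]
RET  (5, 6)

CALL maze.sense[dir=south]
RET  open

CALL stack.push[x=south]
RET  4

CALL maze.move[dir=south]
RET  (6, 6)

CALL maze.sense[dir=south]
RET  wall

CALL maze.sense[dir=west]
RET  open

CALL stack.push[x=west]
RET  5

CALL maze.move[dir=west]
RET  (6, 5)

CALL maze.sense[dir=south]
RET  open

CALL stack.push[x=south]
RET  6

CALL maze.move[dir=south]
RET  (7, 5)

CALL maze.sense[dir=west]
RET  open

CALL stack.push[x=west]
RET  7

CALL maze.move[dir=west]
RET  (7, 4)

CALL maze.sense[dir=west]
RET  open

CALL stack.push[x=west]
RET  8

CALL maze.move[dir=west]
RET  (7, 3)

CALL maze.sense[dir=west]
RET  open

CALL stack.push[x=west]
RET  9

CALL maze.move[dir=west]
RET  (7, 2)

CALL maze.sense[dir=west]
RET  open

CALL stack.push[x=west]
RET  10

CALL maze.move[dir=west]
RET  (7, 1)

CALL maze.sense[dir=west]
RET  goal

CALL maze.move[dir=west]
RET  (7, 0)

Answer: (7, 0)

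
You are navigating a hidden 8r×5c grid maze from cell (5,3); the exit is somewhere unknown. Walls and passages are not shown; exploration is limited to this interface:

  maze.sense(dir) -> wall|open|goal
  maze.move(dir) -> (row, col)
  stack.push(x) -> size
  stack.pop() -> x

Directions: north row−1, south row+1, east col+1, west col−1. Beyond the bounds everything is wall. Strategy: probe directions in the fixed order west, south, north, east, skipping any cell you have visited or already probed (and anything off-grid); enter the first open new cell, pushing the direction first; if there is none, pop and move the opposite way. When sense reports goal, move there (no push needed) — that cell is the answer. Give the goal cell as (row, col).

→ maze.sense(dir='west')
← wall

→ maze.sense(dir='south')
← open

→ stack.push(x='south')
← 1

→ maze.move(dir='south')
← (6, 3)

→ maze.sense(dir='west')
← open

→ stack.push(x='west')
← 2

→ maze.move(dir='west')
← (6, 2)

→ maze.sense(dir='west')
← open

→ stack.push(x='west')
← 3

→ maze.move(dir='west')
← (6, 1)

→ maze.sense(dir='west')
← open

→ stack.push(x='west')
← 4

→ maze.move(dir='west')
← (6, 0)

→ maze.sense(dir='south')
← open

→ stack.push(x='south')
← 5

→ maze.move(dir='south')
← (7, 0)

→ maze.sense(dir='east')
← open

→ stack.push(x='east')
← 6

→ maze.move(dir='east')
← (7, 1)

→ maze.sense(dir='east')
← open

→ stack.push(x='east')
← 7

→ maze.move(dir='east')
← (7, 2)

→ maze.sense(dir='east')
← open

→ stack.push(x='east')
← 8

→ maze.move(dir='east')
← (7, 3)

→ maze.sense(dir='east')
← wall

→ stack.pop()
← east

→ maze.move(dir='west')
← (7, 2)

→ stack.pop()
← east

→ maze.move(dir='west')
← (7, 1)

→ stack.pop()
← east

→ maze.move(dir='west')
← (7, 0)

→ stack.pop()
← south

→ maze.move(dir='north')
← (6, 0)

→ maze.sense(dir='north')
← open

→ stack.push(x='north')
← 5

→ maze.move(dir='north')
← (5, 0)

→ maze.sense(dir='north')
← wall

→ maze.sense(dir='east')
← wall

→ stack.pop()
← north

→ maze.move(dir='south')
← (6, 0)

→ stack.pop()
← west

→ maze.move(dir='east')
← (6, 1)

→ stack.pop()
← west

→ maze.move(dir='east')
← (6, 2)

→ stack.pop()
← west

→ maze.move(dir='east')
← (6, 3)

→ maze.sense(dir='east')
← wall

→ stack.pop()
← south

→ maze.move(dir='north')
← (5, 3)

→ maze.sense(dir='north')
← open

→ stack.push(x='north')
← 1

→ maze.move(dir='north')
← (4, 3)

→ maze.sense(dir='west')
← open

→ stack.push(x='west')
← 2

→ maze.move(dir='west')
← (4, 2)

→ maze.sense(dir='west')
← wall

→ maze.sense(dir='north')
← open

→ stack.push(x='north')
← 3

→ maze.move(dir='north')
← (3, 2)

→ maze.sense(dir='west')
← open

→ stack.push(x='west')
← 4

→ maze.move(dir='west')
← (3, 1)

→ maze.sense(dir='west')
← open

→ stack.push(x='west')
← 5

→ maze.move(dir='west')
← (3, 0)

→ maze.sense(dir='north')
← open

→ stack.push(x='north')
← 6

→ maze.move(dir='north')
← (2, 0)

→ maze.sense(dir='north')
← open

→ stack.push(x='north')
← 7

→ maze.move(dir='north')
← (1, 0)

→ maze.sense(dir='north')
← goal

→ maze.move(dir='north')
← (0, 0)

Answer: (0, 0)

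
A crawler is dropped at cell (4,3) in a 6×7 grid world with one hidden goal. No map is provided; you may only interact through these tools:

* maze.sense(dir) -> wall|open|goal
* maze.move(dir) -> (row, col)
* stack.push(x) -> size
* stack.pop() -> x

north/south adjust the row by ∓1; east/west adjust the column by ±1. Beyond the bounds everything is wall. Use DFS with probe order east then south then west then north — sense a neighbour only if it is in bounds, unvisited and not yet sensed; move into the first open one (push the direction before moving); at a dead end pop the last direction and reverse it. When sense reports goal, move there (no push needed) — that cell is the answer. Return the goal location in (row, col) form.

;; maze.sense(dir='east') -> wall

;; maze.sense(dir='south') -> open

;; stack.push(x='south') -> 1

;; maze.move(dir='south') -> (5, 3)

;; maze.sense(dir='east') -> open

;; stack.push(x='east') -> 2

;; maze.move(dir='east') -> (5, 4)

;; maze.sense(dir='east') -> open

;; stack.push(x='east') -> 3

;; maze.move(dir='east') -> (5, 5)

;; maze.sense(dir='east') -> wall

;; maze.sense(dir='north') -> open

;; stack.push(x='north') -> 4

;; maze.move(dir='north') -> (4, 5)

;; maze.sense(dir='east') -> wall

;; maze.sense(dir='north') -> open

;; stack.push(x='north') -> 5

;; maze.move(dir='north') -> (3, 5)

;; maze.sense(dir='east') -> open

;; stack.push(x='east') -> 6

;; maze.move(dir='east') -> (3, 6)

;; maze.sense(dir='north') -> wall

;; stack.pop() -> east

;; maze.move(dir='west') -> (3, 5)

;; maze.sense(dir='west') -> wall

;; maze.sense(dir='north') -> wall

;; stack.pop() -> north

;; maze.move(dir='south') -> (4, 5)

;; stack.pop() -> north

;; maze.move(dir='south') -> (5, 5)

;; stack.pop() -> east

;; maze.move(dir='west') -> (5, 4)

;; stack.pop() -> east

;; maze.move(dir='west') -> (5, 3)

;; maze.sense(dir='west') -> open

;; stack.push(x='west') -> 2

;; maze.move(dir='west') -> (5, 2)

;; maze.sense(dir='west') -> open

;; stack.push(x='west') -> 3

;; maze.move(dir='west') -> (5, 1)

;; maze.sense(dir='west') -> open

;; stack.push(x='west') -> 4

;; maze.move(dir='west') -> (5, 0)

;; maze.sense(dir='north') -> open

;; stack.push(x='north') -> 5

;; maze.move(dir='north') -> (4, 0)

;; maze.sense(dir='east') -> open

;; stack.push(x='east') -> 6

;; maze.move(dir='east') -> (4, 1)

;; maze.sense(dir='east') -> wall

;; maze.sense(dir='north') -> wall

;; stack.pop() -> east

;; maze.move(dir='west') -> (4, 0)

;; maze.sense(dir='north') -> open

;; stack.push(x='north') -> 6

;; maze.move(dir='north') -> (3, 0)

;; maze.sense(dir='north') -> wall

;; stack.pop() -> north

;; maze.move(dir='south') -> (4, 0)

;; stack.pop() -> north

;; maze.move(dir='south') -> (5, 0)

;; stack.pop() -> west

;; maze.move(dir='east') -> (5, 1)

;; stack.pop() -> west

;; maze.move(dir='east') -> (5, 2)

;; stack.pop() -> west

;; maze.move(dir='east') -> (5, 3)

;; stack.pop() -> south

;; maze.move(dir='north') -> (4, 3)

;; maze.sense(dir='north') -> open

;; stack.push(x='north') -> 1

;; maze.move(dir='north') -> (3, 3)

;; maze.sense(dir='west') -> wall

;; maze.sense(dir='north') -> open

;; stack.push(x='north') -> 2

;; maze.move(dir='north') -> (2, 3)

;; maze.sense(dir='east') -> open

;; stack.push(x='east') -> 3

;; maze.move(dir='east') -> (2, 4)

;; maze.sense(dir='north') -> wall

;; stack.pop() -> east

;; maze.move(dir='west') -> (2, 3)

;; maze.sense(dir='west') -> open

;; stack.push(x='west') -> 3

;; maze.move(dir='west') -> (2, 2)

;; maze.sense(dir='west') -> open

;; stack.push(x='west') -> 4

;; maze.move(dir='west') -> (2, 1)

;; maze.sense(dir='north') -> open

;; stack.push(x='north') -> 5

;; maze.move(dir='north') -> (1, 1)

;; maze.sense(dir='east') -> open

;; stack.push(x='east') -> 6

;; maze.move(dir='east') -> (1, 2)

;; maze.sense(dir='east') -> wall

;; maze.sense(dir='north') -> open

;; stack.push(x='north') -> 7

;; maze.move(dir='north') -> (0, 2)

;; maze.sense(dir='east') -> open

;; stack.push(x='east') -> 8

;; maze.move(dir='east') -> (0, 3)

;; maze.sense(dir='east') -> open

;; stack.push(x='east') -> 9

;; maze.move(dir='east') -> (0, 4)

;; maze.sense(dir='east') -> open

;; stack.push(x='east') -> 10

;; maze.move(dir='east') -> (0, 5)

;; maze.sense(dir='east') -> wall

;; maze.sense(dir='south') -> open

;; stack.push(x='south') -> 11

;; maze.move(dir='south') -> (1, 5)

;; maze.sense(dir='east') -> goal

;; maze.move(dir='east') -> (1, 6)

Answer: (1, 6)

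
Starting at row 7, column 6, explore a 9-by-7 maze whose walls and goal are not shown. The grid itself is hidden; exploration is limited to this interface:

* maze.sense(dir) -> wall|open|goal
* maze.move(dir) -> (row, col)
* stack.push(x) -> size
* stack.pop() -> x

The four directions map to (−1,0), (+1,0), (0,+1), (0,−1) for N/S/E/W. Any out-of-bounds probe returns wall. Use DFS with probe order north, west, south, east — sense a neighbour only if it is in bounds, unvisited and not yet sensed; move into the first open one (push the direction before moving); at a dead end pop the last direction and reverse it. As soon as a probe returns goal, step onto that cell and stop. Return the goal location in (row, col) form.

·→ maze.sense(north)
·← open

·→ stack.push(north)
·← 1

·→ maze.move(north)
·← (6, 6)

·→ maze.sense(north)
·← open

·→ stack.push(north)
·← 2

·→ maze.move(north)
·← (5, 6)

·→ maze.sense(north)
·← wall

·→ maze.sense(west)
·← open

·→ stack.push(west)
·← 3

·→ maze.move(west)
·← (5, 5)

·→ maze.sense(north)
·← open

·→ stack.push(north)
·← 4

·→ maze.move(north)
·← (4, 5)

·→ maze.sense(north)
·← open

·→ stack.push(north)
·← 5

·→ maze.move(north)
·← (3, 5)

·→ maze.sense(north)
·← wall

·→ maze.sense(west)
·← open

·→ stack.push(west)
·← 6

·→ maze.move(west)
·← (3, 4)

·→ maze.sense(north)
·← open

·→ stack.push(north)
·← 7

·→ maze.move(north)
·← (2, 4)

·→ maze.sense(north)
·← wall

·→ maze.sense(west)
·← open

·→ stack.push(west)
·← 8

·→ maze.move(west)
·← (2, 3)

·→ maze.sense(north)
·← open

·→ stack.push(north)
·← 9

·→ maze.move(north)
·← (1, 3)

·→ maze.sense(north)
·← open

·→ stack.push(north)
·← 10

·→ maze.move(north)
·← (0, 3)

·→ maze.sense(west)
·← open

·→ stack.push(west)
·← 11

·→ maze.move(west)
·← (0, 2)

·→ maze.sense(west)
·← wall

·→ maze.sense(south)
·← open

·→ stack.push(south)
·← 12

·→ maze.move(south)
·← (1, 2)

·→ maze.sense(west)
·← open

·→ stack.push(west)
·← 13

·→ maze.move(west)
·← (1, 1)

·→ maze.sense(west)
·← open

·→ stack.push(west)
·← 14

·→ maze.move(west)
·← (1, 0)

·→ maze.sense(north)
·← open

·→ stack.push(north)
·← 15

·→ maze.move(north)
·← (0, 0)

·→ stack.pop()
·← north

·→ maze.move(south)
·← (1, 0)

·→ maze.sense(south)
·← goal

·→ maze.move(south)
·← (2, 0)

Answer: (2, 0)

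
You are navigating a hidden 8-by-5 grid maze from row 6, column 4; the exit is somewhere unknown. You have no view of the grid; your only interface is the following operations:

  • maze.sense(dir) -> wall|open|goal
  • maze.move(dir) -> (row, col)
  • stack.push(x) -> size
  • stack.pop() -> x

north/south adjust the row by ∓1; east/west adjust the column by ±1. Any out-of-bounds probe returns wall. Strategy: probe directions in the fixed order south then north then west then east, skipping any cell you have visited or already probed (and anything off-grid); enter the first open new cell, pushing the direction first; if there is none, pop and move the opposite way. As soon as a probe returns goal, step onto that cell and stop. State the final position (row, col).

Step: maze.sense[south]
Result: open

Step: stack.push[south]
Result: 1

Step: maze.move[south]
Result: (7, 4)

Step: maze.sense[west]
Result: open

Step: stack.push[west]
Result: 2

Step: maze.move[west]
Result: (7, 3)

Step: maze.sense[north]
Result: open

Step: stack.push[north]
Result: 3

Step: maze.move[north]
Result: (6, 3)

Step: maze.sense[north]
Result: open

Step: stack.push[north]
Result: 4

Step: maze.move[north]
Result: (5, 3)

Step: maze.sense[north]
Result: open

Step: stack.push[north]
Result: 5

Step: maze.move[north]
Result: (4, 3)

Step: maze.sense[north]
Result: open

Step: stack.push[north]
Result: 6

Step: maze.move[north]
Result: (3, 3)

Step: maze.sense[north]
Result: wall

Step: maze.sense[west]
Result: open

Step: stack.push[west]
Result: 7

Step: maze.move[west]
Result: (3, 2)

Step: maze.sense[south]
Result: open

Step: stack.push[south]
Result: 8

Step: maze.move[south]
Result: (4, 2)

Step: maze.sense[south]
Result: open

Step: stack.push[south]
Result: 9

Step: maze.move[south]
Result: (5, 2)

Step: maze.sense[south]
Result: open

Step: stack.push[south]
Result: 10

Step: maze.move[south]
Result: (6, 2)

Step: maze.sense[south]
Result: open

Step: stack.push[south]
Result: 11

Step: maze.move[south]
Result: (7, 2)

Step: maze.sense[west]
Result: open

Step: stack.push[west]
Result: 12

Step: maze.move[west]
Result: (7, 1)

Step: maze.sense[north]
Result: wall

Step: maze.sense[west]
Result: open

Step: stack.push[west]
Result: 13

Step: maze.move[west]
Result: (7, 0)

Step: maze.sense[north]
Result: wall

Step: stack.pop[]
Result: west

Step: maze.move[east]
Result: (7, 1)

Step: stack.pop[]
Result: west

Step: maze.move[east]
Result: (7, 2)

Step: stack.pop[]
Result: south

Step: maze.move[north]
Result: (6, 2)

Step: stack.pop[]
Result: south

Step: maze.move[north]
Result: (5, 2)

Step: maze.sense[west]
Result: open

Step: stack.push[west]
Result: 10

Step: maze.move[west]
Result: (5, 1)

Step: maze.sense[north]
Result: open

Step: stack.push[north]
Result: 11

Step: maze.move[north]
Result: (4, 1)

Step: maze.sense[north]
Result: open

Step: stack.push[north]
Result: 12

Step: maze.move[north]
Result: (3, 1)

Step: maze.sense[north]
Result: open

Step: stack.push[north]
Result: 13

Step: maze.move[north]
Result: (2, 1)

Step: maze.sense[north]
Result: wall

Step: maze.sense[west]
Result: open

Step: stack.push[west]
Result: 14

Step: maze.move[west]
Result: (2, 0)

Step: maze.sense[south]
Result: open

Step: stack.push[south]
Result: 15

Step: maze.move[south]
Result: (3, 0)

Step: maze.sense[south]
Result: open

Step: stack.push[south]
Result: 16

Step: maze.move[south]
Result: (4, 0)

Step: maze.sense[south]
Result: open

Step: stack.push[south]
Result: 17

Step: maze.move[south]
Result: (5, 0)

Step: stack.pop[]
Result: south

Step: maze.move[north]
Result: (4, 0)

Step: stack.pop[]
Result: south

Step: maze.move[north]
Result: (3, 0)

Step: stack.pop[]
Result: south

Step: maze.move[north]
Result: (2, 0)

Step: maze.sense[north]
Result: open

Step: stack.push[north]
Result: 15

Step: maze.move[north]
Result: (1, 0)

Step: maze.sense[north]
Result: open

Step: stack.push[north]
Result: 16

Step: maze.move[north]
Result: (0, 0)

Step: maze.sense[east]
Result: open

Step: stack.push[east]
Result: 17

Step: maze.move[east]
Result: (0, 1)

Step: maze.sense[east]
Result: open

Step: stack.push[east]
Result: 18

Step: maze.move[east]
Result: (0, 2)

Step: maze.sense[south]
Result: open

Step: stack.push[south]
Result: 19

Step: maze.move[south]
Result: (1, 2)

Step: maze.sense[south]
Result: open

Step: stack.push[south]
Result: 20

Step: maze.move[south]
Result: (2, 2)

Step: stack.pop[]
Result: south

Step: maze.move[north]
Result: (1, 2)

Step: maze.sense[east]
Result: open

Step: stack.push[east]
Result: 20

Step: maze.move[east]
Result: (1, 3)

Step: maze.sense[north]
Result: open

Step: stack.push[north]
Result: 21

Step: maze.move[north]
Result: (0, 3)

Step: maze.sense[east]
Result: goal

Step: maze.move[east]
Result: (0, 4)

Answer: (0, 4)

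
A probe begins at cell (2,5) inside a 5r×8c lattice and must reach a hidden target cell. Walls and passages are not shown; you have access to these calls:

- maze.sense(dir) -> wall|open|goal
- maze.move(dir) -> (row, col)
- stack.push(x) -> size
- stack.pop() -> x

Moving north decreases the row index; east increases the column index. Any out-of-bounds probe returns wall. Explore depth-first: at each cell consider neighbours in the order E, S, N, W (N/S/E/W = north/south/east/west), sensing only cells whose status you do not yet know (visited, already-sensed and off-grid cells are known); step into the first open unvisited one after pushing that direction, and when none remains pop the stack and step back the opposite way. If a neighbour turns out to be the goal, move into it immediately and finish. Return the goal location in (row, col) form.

·→ maze.sense(east)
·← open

·→ stack.push(east)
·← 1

·→ maze.move(east)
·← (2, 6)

·→ maze.sense(east)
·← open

·→ stack.push(east)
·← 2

·→ maze.move(east)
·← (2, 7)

·→ maze.sense(south)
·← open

·→ stack.push(south)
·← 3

·→ maze.move(south)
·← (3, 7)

·→ maze.sense(south)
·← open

·→ stack.push(south)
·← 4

·→ maze.move(south)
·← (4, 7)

·→ maze.sense(west)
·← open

·→ stack.push(west)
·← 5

·→ maze.move(west)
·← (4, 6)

·→ maze.sense(north)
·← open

·→ stack.push(north)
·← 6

·→ maze.move(north)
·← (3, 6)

·→ maze.sense(west)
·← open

·→ stack.push(west)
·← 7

·→ maze.move(west)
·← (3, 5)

·→ maze.sense(south)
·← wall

·→ maze.sense(west)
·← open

·→ stack.push(west)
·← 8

·→ maze.move(west)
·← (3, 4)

·→ maze.sense(south)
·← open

·→ stack.push(south)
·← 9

·→ maze.move(south)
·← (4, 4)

·→ maze.sense(west)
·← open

·→ stack.push(west)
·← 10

·→ maze.move(west)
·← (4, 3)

·→ maze.sense(north)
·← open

·→ stack.push(north)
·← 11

·→ maze.move(north)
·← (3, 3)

·→ maze.sense(north)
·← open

·→ stack.push(north)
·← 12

·→ maze.move(north)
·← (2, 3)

·→ maze.sense(east)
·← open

·→ stack.push(east)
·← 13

·→ maze.move(east)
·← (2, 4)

·→ maze.sense(north)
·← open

·→ stack.push(north)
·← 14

·→ maze.move(north)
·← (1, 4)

·→ maze.sense(east)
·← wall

·→ maze.sense(north)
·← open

·→ stack.push(north)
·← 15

·→ maze.move(north)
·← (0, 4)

·→ maze.sense(east)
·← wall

·→ maze.sense(west)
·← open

·→ stack.push(west)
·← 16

·→ maze.move(west)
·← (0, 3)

·→ maze.sense(south)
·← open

·→ stack.push(south)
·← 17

·→ maze.move(south)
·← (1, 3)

·→ maze.sense(west)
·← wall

·→ stack.pop()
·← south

·→ maze.move(north)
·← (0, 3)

·→ maze.sense(west)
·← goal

·→ maze.move(west)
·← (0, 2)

Answer: (0, 2)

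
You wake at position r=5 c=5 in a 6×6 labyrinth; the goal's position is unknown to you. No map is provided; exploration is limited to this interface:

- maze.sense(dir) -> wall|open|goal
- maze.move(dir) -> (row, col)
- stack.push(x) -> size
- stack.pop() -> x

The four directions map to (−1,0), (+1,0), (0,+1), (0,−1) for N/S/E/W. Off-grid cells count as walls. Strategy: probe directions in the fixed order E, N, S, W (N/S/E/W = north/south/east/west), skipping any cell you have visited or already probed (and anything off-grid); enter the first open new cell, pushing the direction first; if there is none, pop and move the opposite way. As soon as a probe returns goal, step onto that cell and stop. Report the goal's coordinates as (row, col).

~$ maze.sense dir: north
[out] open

~$ stack.push x: north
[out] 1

~$ maze.move dir: north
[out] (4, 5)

~$ maze.sense dir: north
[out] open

~$ stack.push x: north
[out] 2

~$ maze.move dir: north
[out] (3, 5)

~$ maze.sense dir: north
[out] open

~$ stack.push x: north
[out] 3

~$ maze.move dir: north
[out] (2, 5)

~$ maze.sense dir: north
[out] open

~$ stack.push x: north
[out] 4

~$ maze.move dir: north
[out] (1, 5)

~$ maze.sense dir: north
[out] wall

~$ maze.sense dir: west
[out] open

~$ stack.push x: west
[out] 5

~$ maze.move dir: west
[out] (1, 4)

~$ maze.sense dir: north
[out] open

~$ stack.push x: north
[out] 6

~$ maze.move dir: north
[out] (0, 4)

~$ maze.sense dir: west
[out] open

~$ stack.push x: west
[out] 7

~$ maze.move dir: west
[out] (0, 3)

~$ maze.sense dir: south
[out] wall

~$ maze.sense dir: west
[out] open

~$ stack.push x: west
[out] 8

~$ maze.move dir: west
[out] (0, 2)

~$ maze.sense dir: south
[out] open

~$ stack.push x: south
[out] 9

~$ maze.move dir: south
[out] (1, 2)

~$ maze.sense dir: south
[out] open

~$ stack.push x: south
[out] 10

~$ maze.move dir: south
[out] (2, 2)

~$ maze.sense dir: east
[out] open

~$ stack.push x: east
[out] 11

~$ maze.move dir: east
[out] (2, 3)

~$ maze.sense dir: east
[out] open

~$ stack.push x: east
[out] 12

~$ maze.move dir: east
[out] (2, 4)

~$ maze.sense dir: south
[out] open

~$ stack.push x: south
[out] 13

~$ maze.move dir: south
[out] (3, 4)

~$ maze.sense dir: south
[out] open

~$ stack.push x: south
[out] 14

~$ maze.move dir: south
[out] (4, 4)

~$ maze.sense dir: south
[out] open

~$ stack.push x: south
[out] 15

~$ maze.move dir: south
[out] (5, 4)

~$ maze.sense dir: west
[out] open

~$ stack.push x: west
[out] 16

~$ maze.move dir: west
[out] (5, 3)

~$ maze.sense dir: north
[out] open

~$ stack.push x: north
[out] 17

~$ maze.move dir: north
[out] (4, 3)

~$ maze.sense dir: north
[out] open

~$ stack.push x: north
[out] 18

~$ maze.move dir: north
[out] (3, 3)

~$ maze.sense dir: west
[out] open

~$ stack.push x: west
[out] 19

~$ maze.move dir: west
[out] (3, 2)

~$ maze.sense dir: south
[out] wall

~$ maze.sense dir: west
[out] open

~$ stack.push x: west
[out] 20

~$ maze.move dir: west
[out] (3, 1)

~$ maze.sense dir: north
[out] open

~$ stack.push x: north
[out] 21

~$ maze.move dir: north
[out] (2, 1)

~$ maze.sense dir: north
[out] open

~$ stack.push x: north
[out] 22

~$ maze.move dir: north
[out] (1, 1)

~$ maze.sense dir: north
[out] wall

~$ maze.sense dir: west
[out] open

~$ stack.push x: west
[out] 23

~$ maze.move dir: west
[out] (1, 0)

~$ maze.sense dir: north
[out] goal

~$ maze.move dir: north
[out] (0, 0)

Answer: (0, 0)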